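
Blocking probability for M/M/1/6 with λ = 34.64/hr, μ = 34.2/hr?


ρ = λ/μ = 34.64/34.2 = 1.0129
P_K = (1−ρ)ρ^K/(1−ρ^(K+1)) = (-0.01287·1.079719)/(1 − 1.093610)
= -0.013891/-0.093610 = 0.148394

Final: 0.148394


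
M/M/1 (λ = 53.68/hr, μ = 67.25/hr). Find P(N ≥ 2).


ρ = 53.68/67.25 = 0.7982
P(N ≥ n) = ρ^n = 0.7982^2 = 0.637148

Final: 0.637148


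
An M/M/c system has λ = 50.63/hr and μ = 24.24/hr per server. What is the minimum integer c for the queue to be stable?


Stability requires cμ > λ ⇔ c > λ/μ.
λ/μ = 50.63/24.24 = 2.0887
Minimum integer c = ⌊2.0887⌋ + 1 = 3
Check: 3·24.24 = 72.72 > 50.63, while 2·24.24 = 48.48 ≤ 50.63

Final: 3 servers


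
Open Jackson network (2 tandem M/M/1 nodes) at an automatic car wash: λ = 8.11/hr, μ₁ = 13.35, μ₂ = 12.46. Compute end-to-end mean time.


Each node sees arrival rate λ = 8.11/hr (tandem ⇒ throughput preserved).
W₁ = 1/(μ₁−λ) = 1/(13.35−8.11) = 0.19084 hr
W₂ = 1/(μ₂−λ) = 1/(12.46−8.11) = 0.22989 hr
W_total = W₁ + W₂ = 0.19084 + 0.22989 = 0.42072 hr

Final: 0.42072 hr


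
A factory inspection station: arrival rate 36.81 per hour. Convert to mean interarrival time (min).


Mean interarrival time = 1/λ = 1/36.81 hour = 0.02717 hour
In minutes: 0.02717 × 60 = 1.6300 min

Final: 1.6300 min


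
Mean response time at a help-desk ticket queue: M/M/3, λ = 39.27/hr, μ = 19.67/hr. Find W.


a = 1.9964; ρ = 0.6655; P₀ = 0.111683
Lq = P₀·a^c·ρ/(c!(1−ρ)²) = 0.88084
Wq = Lq/λ = 0.88084/39.27 = 0.02243 hr
W = Wq + 1/μ = 0.02243 + 0.05084 = 0.07327 hr

Final: 0.07327 hr


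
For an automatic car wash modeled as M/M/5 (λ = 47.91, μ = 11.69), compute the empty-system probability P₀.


a = λ/μ = 47.91/11.69 = 4.0984; ρ = a/c = 0.8197
Σ_{k=0}^{4} a^k/k! (terms k=0..4) = 1.00000 + 4.09837 + 8.39834 + 11.47318 + 11.75535 = 36.72524
Tail: a^5/(5!(1−ρ)) = 1156.26745/(120·0.1803) = 53.43440
P₀ = 1/(36.72524 + 53.43440) = 1/90.15964 = 0.011091

Final: 0.011091


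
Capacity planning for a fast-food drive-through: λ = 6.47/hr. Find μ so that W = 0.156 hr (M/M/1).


W = 1/(μ−λ) ⇒ μ − λ = 1/W = 1/0.156 = 6.4103
μ = λ + 1/W = 6.47 + 6.4103 = 12.8803 per hr

Final: 12.8803 /hr


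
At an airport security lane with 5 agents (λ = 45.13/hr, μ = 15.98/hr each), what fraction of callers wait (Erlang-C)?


a = λ/μ = 2.8242; ρ = a/5 = 0.5648
P₀ = 0.056634 (from M/M/c formula)
C(c,a) = [a^c/(c!(1−ρ))]·P₀ = [179.65644/(120·0.4352)]·0.056634
= 3.44036·0.056634 = 0.194842

Final: 0.194842


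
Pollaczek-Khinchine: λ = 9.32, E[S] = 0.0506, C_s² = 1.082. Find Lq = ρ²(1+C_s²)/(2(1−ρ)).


ρ = λ·E[S] = 9.32·0.0506 = 0.4716
Lq = ρ²(1+C_s²)/(2(1−ρ)) = 0.2224·(1+1.082)/(2·0.5284)
= 0.2224·2.0820/1.0568 = 0.43814

Final: 0.43814


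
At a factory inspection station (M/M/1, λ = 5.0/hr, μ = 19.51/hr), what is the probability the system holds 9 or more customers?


ρ = 5.0/19.51 = 0.2563
P(N ≥ n) = ρ^n = 0.2563^9 = 0.000004769

Final: 0.000004769


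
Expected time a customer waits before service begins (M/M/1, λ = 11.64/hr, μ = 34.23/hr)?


ρ = 11.64/34.23 = 0.3401
Wq = ρ/(μ−λ) = 0.3401/(34.23 − 11.64) = 0.3401/22.59 = 0.01505 hr

Final: 0.01505 hr


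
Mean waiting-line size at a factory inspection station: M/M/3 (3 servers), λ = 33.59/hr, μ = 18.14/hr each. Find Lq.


a = λ/μ = 1.8517; ρ = a/3 = 0.6172
P₀ = 0.136412
Lq = P₀·a^c·ρ / (c!·(1−ρ)²) = 0.136412·6.34919·0.6172/(6·0.14651)
= 0.60815

Final: 0.60815


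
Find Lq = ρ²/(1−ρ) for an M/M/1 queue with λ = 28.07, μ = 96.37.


ρ = 28.07/96.37 = 0.2913
Lq = ρ²/(1−ρ) = 0.08484/0.7087 = 0.1197

Final: 0.1197


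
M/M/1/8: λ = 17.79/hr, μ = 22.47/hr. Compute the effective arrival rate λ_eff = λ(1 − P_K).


ρ = 0.7917; P_K = (1−ρ)ρ^8/(1−ρ^9) = 0.036630
λ_eff = λ(1 − P_K) = 17.79·(1 − 0.036630) = 17.79·0.963370 = 17.1383 /hr

Final: 17.1383 /hr


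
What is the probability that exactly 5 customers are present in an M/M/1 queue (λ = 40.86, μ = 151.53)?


ρ = 40.86/151.53 = 0.2696
P_n = (1−ρ)·ρ^n = (1 − 0.2696)·0.2696^5 = 0.7304·0.001426 = 0.001041

Final: 0.001041


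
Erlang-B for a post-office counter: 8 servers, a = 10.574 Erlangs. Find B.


B(c,a) = (a^c/c!) / Σ_{k=0}^{c} a^k/k!
a^8/8! = 3876.090648
Σ terms (k=0..8): 1.00000 + 10.57400 + 55.90474 + 197.04557 + 520.88996 + 1101.57808 + 1941.34776 + 2932.54447 + 3876.09065 = 10636.975216
B = 3876.090648/10636.975216 = 0.364398

Final: 0.364398


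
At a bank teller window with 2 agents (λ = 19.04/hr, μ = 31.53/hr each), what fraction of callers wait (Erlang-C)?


a = λ/μ = 0.6039; ρ = a/2 = 0.3019
P₀ = 0.536175 (from M/M/c formula)
C(c,a) = [a^c/(c!(1−ρ))]·P₀ = [0.36466/(2·0.6981)]·0.536175
= 0.26119·0.536175 = 0.140045

Final: 0.140045


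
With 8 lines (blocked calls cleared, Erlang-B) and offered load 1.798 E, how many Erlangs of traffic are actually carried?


B(8,1.798) = 0.0004487 (Erlang-B)
Carried load = a(1 − B) = 1.798·(1 − 0.0004487) = 1.798·0.999551 = 1.7972 E

Final: 1.7972 Erlangs


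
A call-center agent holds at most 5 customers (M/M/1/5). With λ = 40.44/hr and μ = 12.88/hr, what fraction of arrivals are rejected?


ρ = λ/μ = 40.44/12.88 = 3.1398
P_K = (1−ρ)ρ^K/(1−ρ^(K+1)) = (-2.1398·305.124035)/(1 − 958.013664)
= -652.889629/-957.013664 = 0.682216

Final: 0.682216


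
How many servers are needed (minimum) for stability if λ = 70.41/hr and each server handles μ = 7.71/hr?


Stability requires cμ > λ ⇔ c > λ/μ.
λ/μ = 70.41/7.71 = 9.1323
Minimum integer c = ⌊9.1323⌋ + 1 = 10
Check: 10·7.71 = 77.10 > 70.41, while 9·7.71 = 69.39 ≤ 70.41

Final: 10 servers


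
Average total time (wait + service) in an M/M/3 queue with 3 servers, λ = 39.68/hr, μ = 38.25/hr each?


a = 1.0374; ρ = 0.3458; P₀ = 0.349664
Lq = P₀·a^c·ρ/(c!(1−ρ)²) = 0.05257
Wq = Lq/λ = 0.05257/39.68 = 0.001325 hr
W = Wq + 1/μ = 0.001325 + 0.02614 = 0.02747 hr

Final: 0.02747 hr


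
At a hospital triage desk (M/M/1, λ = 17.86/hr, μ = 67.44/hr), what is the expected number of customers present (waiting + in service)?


ρ = λ/μ = 17.86/67.44 = 0.2648
L = ρ/(1−ρ) = 0.2648/(1 − 0.2648) = 0.2648/0.7352 = 0.3602

Final: 0.3602


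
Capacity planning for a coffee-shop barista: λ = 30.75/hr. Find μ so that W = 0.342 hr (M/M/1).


W = 1/(μ−λ) ⇒ μ − λ = 1/W = 1/0.342 = 2.9240
μ = λ + 1/W = 30.75 + 2.9240 = 33.6740 per hr

Final: 33.6740 /hr


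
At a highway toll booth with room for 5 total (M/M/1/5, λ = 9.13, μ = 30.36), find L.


ρ = 9.13/30.36 = 0.3007
L = ρ[1 − (K+1)ρ^K + Kρ^(K+1)] / [(1−ρ)(1−ρ^(K+1))]
Numerator: 0.3007·(1 − 6·0.002459 + 5·0.0007396) = 0.297399
Denominator: (0.6993)·(0.999260) = 0.698758
L = 0.297399/0.698758 = 0.4256

Final: 0.4256


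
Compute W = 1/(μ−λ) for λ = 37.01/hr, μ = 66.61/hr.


W = 1/(μ−λ) = 1/(66.61 − 37.01) = 1/29.60 = 0.03378 hr

Final: 0.03378 hr


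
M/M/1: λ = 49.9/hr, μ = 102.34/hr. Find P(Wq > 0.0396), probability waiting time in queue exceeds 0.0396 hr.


ρ = 49.9/102.34 = 0.4876
P(Wq > t) = ρ·e^{−(μ−λ)t} = 0.4876·e^{−2.0766}
= 0.4876·0.125353 = 0.061121

Final: 0.061121


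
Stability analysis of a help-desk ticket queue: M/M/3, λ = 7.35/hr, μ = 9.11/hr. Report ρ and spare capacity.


Total capacity cμ = 3·9.11 = 27.33/hr
ρ = λ/(cμ) = 7.35/27.33 = 0.2689
Stable ⇔ ρ < 1: YES
Spare capacity = cμ − λ = 27.33 − 7.35 = 19.98/hr

Final: ρ = 0.2689; stable; margin = 19.98/hr


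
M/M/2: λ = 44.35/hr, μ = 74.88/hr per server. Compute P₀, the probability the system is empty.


a = λ/μ = 44.35/74.88 = 0.5923; ρ = a/c = 0.2961
Σ_{k=0}^{1} a^k/k! (terms k=0..1) = 1.00000 + 0.59228 = 1.59228
Tail: a^2/(2!(1−ρ)) = 0.35080/(2·0.7039) = 0.24920
P₀ = 1/(1.59228 + 0.24920) = 1/1.84148 = 0.543043

Final: 0.543043


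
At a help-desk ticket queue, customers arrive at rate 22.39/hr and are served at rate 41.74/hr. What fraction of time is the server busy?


ρ = λ/μ = 22.39/41.74 = 0.5364

Final: 0.5364


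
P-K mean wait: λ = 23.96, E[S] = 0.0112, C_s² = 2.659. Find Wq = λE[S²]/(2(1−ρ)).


ρ = λ·E[S] = 23.96·0.0112 = 0.2684
E[S²] = E[S]²(1+C_s²) = 0.0112²·(1+2.659) = 0.0004590
Wq = λ·E[S²]/(2(1−ρ)) = 23.96·0.0004590/(2·0.7316) = 0.007515 hr

Final: 0.007515 hr


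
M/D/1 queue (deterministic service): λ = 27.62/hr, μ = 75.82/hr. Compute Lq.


ρ = 27.62/75.82 = 0.3643
M/D/1: Lq = ρ²/(2(1−ρ)) = 0.1327/(2·0.6357) = 0.10437

Final: 0.10437


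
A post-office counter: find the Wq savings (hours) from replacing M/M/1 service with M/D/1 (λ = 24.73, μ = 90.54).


ρ = 24.73/90.54 = 0.2731
Wq(M/M/1) = ρ/(μ−λ) = 0.2731/65.81 = 0.004150 hr
Wq(M/D/1) = ρ/(2(μ−λ)) = 0.002075 hr
Savings = 0.004150 − 0.002075 = 0.002075 hr

Final: 0.002075 hr


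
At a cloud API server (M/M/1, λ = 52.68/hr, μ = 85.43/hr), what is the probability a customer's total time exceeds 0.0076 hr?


W ~ Exponential(μ−λ) for M/M/1.
μ − λ = 85.43 − 52.68 = 32.7500
P(W > t) = e^{−(μ−λ)t} = e^{−0.2489} = 0.779658

Final: 0.779658


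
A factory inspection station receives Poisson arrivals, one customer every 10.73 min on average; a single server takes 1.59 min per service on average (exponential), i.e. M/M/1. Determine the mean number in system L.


λ = 60/10.73 = 5.5918 /hr
μ = 60/1.59 = 37.7358 /hr
ρ = λ/μ = 5.5918/37.7358 = 0.1482
L = ρ/(1−ρ) = 0.1482/0.8518 = 0.1740

Final: 0.1740


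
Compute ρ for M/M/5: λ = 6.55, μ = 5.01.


ρ = λ/(cμ) = 6.55/(5·5.01) = 6.55/25.05 = 0.2615

Final: 0.2615


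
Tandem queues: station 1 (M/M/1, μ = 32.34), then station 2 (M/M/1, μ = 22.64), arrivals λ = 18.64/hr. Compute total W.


Each node sees arrival rate λ = 18.64/hr (tandem ⇒ throughput preserved).
W₁ = 1/(μ₁−λ) = 1/(32.34−18.64) = 0.07299 hr
W₂ = 1/(μ₂−λ) = 1/(22.64−18.64) = 0.25000 hr
W_total = W₁ + W₂ = 0.07299 + 0.25000 = 0.32299 hr

Final: 0.32299 hr


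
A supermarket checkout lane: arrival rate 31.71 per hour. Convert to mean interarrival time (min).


Mean interarrival time = 1/λ = 1/31.71 hour = 0.03154 hour
In minutes: 0.03154 × 60 = 1.8921 min

Final: 1.8921 min


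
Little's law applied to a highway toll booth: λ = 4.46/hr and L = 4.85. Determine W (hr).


W = L/λ = 4.85/4.46 = 1.0874 hr

Final: 1.0874 hr


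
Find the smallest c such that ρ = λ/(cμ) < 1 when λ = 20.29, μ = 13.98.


Stability requires cμ > λ ⇔ c > λ/μ.
λ/μ = 20.29/13.98 = 1.4514
Minimum integer c = ⌊1.4514⌋ + 1 = 2
Check: 2·13.98 = 27.96 > 20.29, while 1·13.98 = 13.98 ≤ 20.29

Final: 2 servers


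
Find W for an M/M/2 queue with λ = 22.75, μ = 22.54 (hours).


a = 1.0093; ρ = 0.5047; P₀ = 0.329205
Lq = P₀·a^c·ρ/(c!(1−ρ)²) = 0.34489
Wq = Lq/λ = 0.34489/22.75 = 0.01516 hr
W = Wq + 1/μ = 0.01516 + 0.04437 = 0.05953 hr

Final: 0.05953 hr


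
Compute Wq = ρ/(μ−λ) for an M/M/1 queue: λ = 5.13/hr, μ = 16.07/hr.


ρ = 5.13/16.07 = 0.3192
Wq = ρ/(μ−λ) = 0.3192/(16.07 − 5.13) = 0.3192/10.94 = 0.02918 hr

Final: 0.02918 hr


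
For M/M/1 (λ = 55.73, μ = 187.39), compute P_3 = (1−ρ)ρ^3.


ρ = 55.73/187.39 = 0.2974
P_n = (1−ρ)·ρ^n = (1 − 0.2974)·0.2974^3 = 0.7026·0.026304 = 0.018481

Final: 0.018481


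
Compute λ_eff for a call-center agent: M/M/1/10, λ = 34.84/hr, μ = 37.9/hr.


ρ = 0.9193; P_K = (1−ρ)ρ^10/(1−ρ^11) = 0.057613
λ_eff = λ(1 − P_K) = 34.84·(1 − 0.057613) = 34.84·0.942387 = 32.8328 /hr

Final: 32.8328 /hr


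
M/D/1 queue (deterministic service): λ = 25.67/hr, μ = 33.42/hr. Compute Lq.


ρ = 25.67/33.42 = 0.7681
M/D/1: Lq = ρ²/(2(1−ρ)) = 0.5900/(2·0.2319) = 1.27208

Final: 1.27208


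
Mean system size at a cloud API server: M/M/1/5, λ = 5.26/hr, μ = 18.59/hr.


ρ = 5.26/18.59 = 0.2829
L = ρ[1 − (K+1)ρ^K + Kρ^(K+1)] / [(1−ρ)(1−ρ^(K+1))]
Numerator: 0.2829·(1 − 6·0.001814 + 5·0.0005131) = 0.280595
Denominator: (0.7171)·(0.999487) = 0.716684
L = 0.280595/0.716684 = 0.3915

Final: 0.3915


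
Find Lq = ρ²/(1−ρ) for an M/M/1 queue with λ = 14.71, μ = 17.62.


ρ = 14.71/17.62 = 0.8348
Lq = ρ²/(1−ρ) = 0.6970/0.1652 = 4.2201

Final: 4.2201


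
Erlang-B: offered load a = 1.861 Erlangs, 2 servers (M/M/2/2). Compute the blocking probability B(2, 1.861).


B(c,a) = (a^c/c!) / Σ_{k=0}^{c} a^k/k!
a^2/2! = 1.731661
Σ terms (k=0..2): 1.00000 + 1.86100 + 1.73166 = 4.592661
B = 1.731661/4.592661 = 0.377050

Final: 0.377050


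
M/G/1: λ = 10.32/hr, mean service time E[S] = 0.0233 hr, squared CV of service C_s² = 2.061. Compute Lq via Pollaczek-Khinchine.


ρ = λ·E[S] = 10.32·0.0233 = 0.2405
Lq = ρ²(1+C_s²)/(2(1−ρ)) = 0.05782·(1+2.061)/(2·0.7595)
= 0.05782·3.0610/1.5191 = 0.11651

Final: 0.11651


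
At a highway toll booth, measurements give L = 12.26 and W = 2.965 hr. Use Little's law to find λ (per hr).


λ = L/W = 12.26/2.965 = 4.1349 /hr

Final: 4.1349 /hr


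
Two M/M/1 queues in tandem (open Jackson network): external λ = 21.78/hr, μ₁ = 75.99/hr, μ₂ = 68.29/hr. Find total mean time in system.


Each node sees arrival rate λ = 21.78/hr (tandem ⇒ throughput preserved).
W₁ = 1/(μ₁−λ) = 1/(75.99−21.78) = 0.01845 hr
W₂ = 1/(μ₂−λ) = 1/(68.29−21.78) = 0.02150 hr
W_total = W₁ + W₂ = 0.01845 + 0.02150 = 0.03995 hr

Final: 0.03995 hr


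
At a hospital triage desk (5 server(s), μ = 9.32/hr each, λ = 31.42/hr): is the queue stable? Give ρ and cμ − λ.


Total capacity cμ = 5·9.32 = 46.60/hr
ρ = λ/(cμ) = 31.42/46.60 = 0.6742
Stable ⇔ ρ < 1: YES
Spare capacity = cμ − λ = 46.60 − 31.42 = 15.18/hr

Final: ρ = 0.6742; stable; margin = 15.18/hr


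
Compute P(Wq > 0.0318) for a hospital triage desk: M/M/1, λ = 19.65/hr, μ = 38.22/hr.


ρ = 19.65/38.22 = 0.5141
P(Wq > t) = ρ·e^{−(μ−λ)t} = 0.5141·e^{−0.5905}
= 0.5141·0.554036 = 0.284846

Final: 0.284846


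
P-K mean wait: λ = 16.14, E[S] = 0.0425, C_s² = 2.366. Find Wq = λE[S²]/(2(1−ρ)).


ρ = λ·E[S] = 16.14·0.0425 = 0.6860
E[S²] = E[S]²(1+C_s²) = 0.0425²·(1+2.366) = 0.006080
Wq = λ·E[S²]/(2(1−ρ)) = 16.14·0.006080/(2·0.3140) = 0.15623 hr

Final: 0.15623 hr


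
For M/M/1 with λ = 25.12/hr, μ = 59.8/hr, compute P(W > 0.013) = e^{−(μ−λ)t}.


W ~ Exponential(μ−λ) for M/M/1.
μ − λ = 59.8 − 25.12 = 34.6800
P(W > t) = e^{−(μ−λ)t} = e^{−0.4508} = 0.637093

Final: 0.637093


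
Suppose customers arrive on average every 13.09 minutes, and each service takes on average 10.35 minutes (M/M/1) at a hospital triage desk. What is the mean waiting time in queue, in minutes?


λ = 60/13.09 = 4.5837 /hr
μ = 60/10.35 = 5.7971 /hr
ρ = λ/μ = 4.5837/5.7971 = 0.7907
Wq = ρ/(μ−λ) = 0.7907/(5.7971−4.5837) = 0.65160 hr
In minutes: 0.65160·60 = 39.096 min

Final: 39.096 min


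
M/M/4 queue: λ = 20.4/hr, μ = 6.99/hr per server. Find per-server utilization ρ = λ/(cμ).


ρ = λ/(cμ) = 20.4/(4·6.99) = 20.4/27.96 = 0.7296

Final: 0.7296


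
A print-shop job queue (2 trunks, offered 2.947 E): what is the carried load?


B(2,2.947) = 0.523850 (Erlang-B)
Carried load = a(1 − B) = 2.947·(1 − 0.523850) = 2.947·0.476150 = 1.4032 E

Final: 1.4032 Erlangs


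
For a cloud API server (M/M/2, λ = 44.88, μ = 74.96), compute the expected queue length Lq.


a = λ/μ = 0.5987; ρ = a/2 = 0.2994
P₀ = 0.539220
Lq = P₀·a^c·ρ / (c!·(1−ρ)²) = 0.539220·0.35846·0.2994/(2·0.49090)
= 0.05894

Final: 0.05894


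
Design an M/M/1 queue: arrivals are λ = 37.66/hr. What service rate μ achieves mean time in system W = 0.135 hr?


W = 1/(μ−λ) ⇒ μ − λ = 1/W = 1/0.135 = 7.4074
μ = λ + 1/W = 37.66 + 7.4074 = 45.0674 per hr

Final: 45.0674 /hr


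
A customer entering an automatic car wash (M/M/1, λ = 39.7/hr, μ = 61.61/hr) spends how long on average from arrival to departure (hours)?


W = 1/(μ−λ) = 1/(61.61 − 39.7) = 1/21.91 = 0.04564 hr

Final: 0.04564 hr


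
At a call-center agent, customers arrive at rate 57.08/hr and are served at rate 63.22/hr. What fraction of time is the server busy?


ρ = λ/μ = 57.08/63.22 = 0.9029

Final: 0.9029


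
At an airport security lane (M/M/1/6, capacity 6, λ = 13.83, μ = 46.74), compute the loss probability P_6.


ρ = λ/μ = 13.83/46.74 = 0.2959
P_K = (1−ρ)ρ^K/(1−ρ^(K+1)) = (0.7041·0.0006711)/(1 − 0.0001986)
= 0.0004725/0.999801 = 0.0004726

Final: 0.0004726


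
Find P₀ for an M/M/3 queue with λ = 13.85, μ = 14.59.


a = λ/μ = 13.85/14.59 = 0.9493; ρ = a/c = 0.3164
Σ_{k=0}^{2} a^k/k! (terms k=0..2) = 1.00000 + 0.94928 + 0.45057 = 2.39985
Tail: a^3/(3!(1−ρ)) = 0.85543/(6·0.6836) = 0.20857
P₀ = 1/(2.39985 + 0.20857) = 1/2.60841 = 0.383375

Final: 0.383375


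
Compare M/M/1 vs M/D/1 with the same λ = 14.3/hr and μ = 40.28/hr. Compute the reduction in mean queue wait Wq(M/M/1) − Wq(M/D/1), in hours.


ρ = 14.3/40.28 = 0.3550
Wq(M/M/1) = ρ/(μ−λ) = 0.3550/25.98 = 0.01366 hr
Wq(M/D/1) = ρ/(2(μ−λ)) = 0.006832 hr
Savings = 0.01366 − 0.006832 = 0.006832 hr

Final: 0.006832 hr


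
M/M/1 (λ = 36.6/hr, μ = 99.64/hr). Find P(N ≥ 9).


ρ = 36.6/99.64 = 0.3673
P(N ≥ n) = ρ^n = 0.3673^9 = 0.0001217

Final: 0.0001217


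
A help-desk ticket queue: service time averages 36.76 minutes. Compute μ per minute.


μ = 1/(service time) in consistent units.
1 minute = 1 min, so μ = 1/36.76 = 0.02720 per minute

Final: 0.02720 /min


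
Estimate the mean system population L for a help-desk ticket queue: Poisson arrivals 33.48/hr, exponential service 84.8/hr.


ρ = λ/μ = 33.48/84.8 = 0.3948
L = ρ/(1−ρ) = 0.3948/(1 − 0.3948) = 0.3948/0.6052 = 0.6524

Final: 0.6524


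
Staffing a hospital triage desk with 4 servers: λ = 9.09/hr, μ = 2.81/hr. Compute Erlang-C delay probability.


a = λ/μ = 3.2349; ρ = a/4 = 0.8087
P₀ = 0.025666 (from M/M/c formula)
C(c,a) = [a^c/(c!(1−ρ))]·P₀ = [109.50407/(24·0.1913)]·0.025666
= 23.85321·0.025666 = 0.612215

Final: 0.612215


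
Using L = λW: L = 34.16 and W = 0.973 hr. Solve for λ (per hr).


λ = L/W = 34.16/0.973 = 35.1079 /hr

Final: 35.1079 /hr


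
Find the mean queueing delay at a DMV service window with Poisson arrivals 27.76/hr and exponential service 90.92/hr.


ρ = 27.76/90.92 = 0.3053
Wq = ρ/(μ−λ) = 0.3053/(90.92 − 27.76) = 0.3053/63.16 = 0.004834 hr

Final: 0.004834 hr


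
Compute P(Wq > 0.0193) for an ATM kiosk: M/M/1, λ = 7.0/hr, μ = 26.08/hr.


ρ = 7.0/26.08 = 0.2684
P(Wq > t) = ρ·e^{−(μ−λ)t} = 0.2684·e^{−0.3682}
= 0.2684·0.691948 = 0.185722

Final: 0.185722


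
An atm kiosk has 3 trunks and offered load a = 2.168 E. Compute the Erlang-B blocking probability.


B(c,a) = (a^c/c!) / Σ_{k=0}^{c} a^k/k!
a^3/3! = 1.698348
Σ terms (k=0..3): 1.00000 + 2.16800 + 2.35011 + 1.69835 = 7.216460
B = 1.698348/7.216460 = 0.235344

Final: 0.235344


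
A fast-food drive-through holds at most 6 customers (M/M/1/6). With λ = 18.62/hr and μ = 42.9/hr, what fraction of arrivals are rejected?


ρ = λ/μ = 18.62/42.9 = 0.4340
P_K = (1−ρ)ρ^K/(1−ρ^(K+1)) = (0.5660·0.006686)/(1 − 0.002902)
= 0.003784/0.997098 = 0.003795

Final: 0.003795


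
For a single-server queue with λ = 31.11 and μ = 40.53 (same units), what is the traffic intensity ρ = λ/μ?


ρ = λ/μ = 31.11/40.53 = 0.7676

Final: 0.7676


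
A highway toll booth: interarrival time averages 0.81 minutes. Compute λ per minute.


λ = 1/(interarrival time) in consistent units.
1 minute = 1 min, so λ = 1/0.81 = 1.2346 per minute

Final: 1.2346 /min


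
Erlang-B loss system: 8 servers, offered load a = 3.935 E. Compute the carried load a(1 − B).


B(8,3.935) = 0.028421 (Erlang-B)
Carried load = a(1 − B) = 3.935·(1 − 0.028421) = 3.935·0.971579 = 3.8232 E

Final: 3.8232 Erlangs


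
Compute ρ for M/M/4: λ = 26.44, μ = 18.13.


ρ = λ/(cμ) = 26.44/(4·18.13) = 26.44/72.52 = 0.3646

Final: 0.3646


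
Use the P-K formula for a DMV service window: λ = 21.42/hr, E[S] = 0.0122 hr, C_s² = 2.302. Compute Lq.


ρ = λ·E[S] = 21.42·0.0122 = 0.2613
Lq = ρ²(1+C_s²)/(2(1−ρ)) = 0.06829·(1+2.302)/(2·0.7387)
= 0.06829·3.3020/1.4774 = 0.15263

Final: 0.15263


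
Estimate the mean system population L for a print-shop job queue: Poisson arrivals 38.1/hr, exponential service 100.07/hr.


ρ = λ/μ = 38.1/100.07 = 0.3807
L = ρ/(1−ρ) = 0.3807/(1 − 0.3807) = 0.3807/0.6193 = 0.6148

Final: 0.6148


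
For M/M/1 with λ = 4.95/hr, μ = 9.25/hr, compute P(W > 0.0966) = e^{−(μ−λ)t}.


W ~ Exponential(μ−λ) for M/M/1.
μ − λ = 9.25 − 4.95 = 4.3000
P(W > t) = e^{−(μ−λ)t} = e^{−0.4154} = 0.660089

Final: 0.660089


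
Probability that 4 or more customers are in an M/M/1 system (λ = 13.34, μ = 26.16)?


ρ = 13.34/26.16 = 0.5099
P(N ≥ n) = ρ^n = 0.5099^4 = 0.067620

Final: 0.067620


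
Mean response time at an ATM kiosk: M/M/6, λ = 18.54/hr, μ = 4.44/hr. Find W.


a = 4.1757; ρ = 0.6959; P₀ = 0.013607
Lq = P₀·a^c·ρ/(c!(1−ρ)²) = 0.75418
Wq = Lq/λ = 0.75418/18.54 = 0.04068 hr
W = Wq + 1/μ = 0.04068 + 0.22523 = 0.26590 hr

Final: 0.26590 hr


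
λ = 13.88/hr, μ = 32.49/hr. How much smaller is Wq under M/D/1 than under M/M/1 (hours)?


ρ = 13.88/32.49 = 0.4272
Wq(M/M/1) = ρ/(μ−λ) = 0.4272/18.61 = 0.02296 hr
Wq(M/D/1) = ρ/(2(μ−λ)) = 0.01148 hr
Savings = 0.02296 − 0.01148 = 0.01148 hr

Final: 0.01148 hr


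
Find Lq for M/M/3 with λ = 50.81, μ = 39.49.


a = λ/μ = 1.2867; ρ = a/3 = 0.4289
P₀ = 0.267666
Lq = P₀·a^c·ρ / (c!·(1−ρ)²) = 0.267666·2.13003·0.4289/(6·0.32617)
= 0.12495

Final: 0.12495


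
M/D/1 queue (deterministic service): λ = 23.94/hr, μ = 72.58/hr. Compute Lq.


ρ = 23.94/72.58 = 0.3298
M/D/1: Lq = ρ²/(2(1−ρ)) = 0.1088/(2·0.6702) = 0.08117

Final: 0.08117


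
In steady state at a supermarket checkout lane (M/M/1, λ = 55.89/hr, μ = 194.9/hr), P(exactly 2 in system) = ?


ρ = 55.89/194.9 = 0.2868
P_n = (1−ρ)·ρ^n = (1 − 0.2868)·0.2868^2 = 0.7132·0.082233 = 0.058651

Final: 0.058651


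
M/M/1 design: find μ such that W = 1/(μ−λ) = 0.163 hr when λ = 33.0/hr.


W = 1/(μ−λ) ⇒ μ − λ = 1/W = 1/0.163 = 6.1350
μ = λ + 1/W = 33.0 + 6.1350 = 39.1350 per hr

Final: 39.1350 /hr


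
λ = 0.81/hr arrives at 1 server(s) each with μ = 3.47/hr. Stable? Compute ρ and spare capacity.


Total capacity cμ = 1·3.47 = 3.47/hr
ρ = λ/(cμ) = 0.81/3.47 = 0.2334
Stable ⇔ ρ < 1: YES
Spare capacity = cμ − λ = 3.47 − 0.81 = 2.66/hr

Final: ρ = 0.2334; stable; margin = 2.66/hr


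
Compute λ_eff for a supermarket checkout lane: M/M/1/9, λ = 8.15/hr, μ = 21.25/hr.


ρ = 0.3835; P_K = (1−ρ)ρ^9/(1−ρ^10) = 0.0001107
λ_eff = λ(1 − P_K) = 8.15·(1 − 0.0001107) = 8.15·0.999889 = 8.1491 /hr

Final: 8.1491 /hr


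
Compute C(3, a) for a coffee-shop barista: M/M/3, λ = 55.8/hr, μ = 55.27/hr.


a = λ/μ = 1.0096; ρ = a/3 = 0.3365
P₀ = 0.360007 (from M/M/c formula)
C(c,a) = [a^c/(c!(1−ρ))]·P₀ = [1.02904/(6·0.6635)]·0.360007
= 0.25850·0.360007 = 0.093062

Final: 0.093062


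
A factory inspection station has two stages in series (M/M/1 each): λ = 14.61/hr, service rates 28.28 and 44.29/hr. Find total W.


Each node sees arrival rate λ = 14.61/hr (tandem ⇒ throughput preserved).
W₁ = 1/(μ₁−λ) = 1/(28.28−14.61) = 0.07315 hr
W₂ = 1/(μ₂−λ) = 1/(44.29−14.61) = 0.03369 hr
W_total = W₁ + W₂ = 0.07315 + 0.03369 = 0.10685 hr

Final: 0.10685 hr


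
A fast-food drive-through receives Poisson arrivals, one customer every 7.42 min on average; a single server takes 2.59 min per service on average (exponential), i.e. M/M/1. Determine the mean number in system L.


λ = 60/7.42 = 8.0863 /hr
μ = 60/2.59 = 23.1660 /hr
ρ = λ/μ = 8.0863/23.1660 = 0.3491
L = ρ/(1−ρ) = 0.3491/0.6509 = 0.5362

Final: 0.5362


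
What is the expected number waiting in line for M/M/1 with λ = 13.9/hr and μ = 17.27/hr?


ρ = 13.9/17.27 = 0.8049
Lq = ρ²/(1−ρ) = 0.6478/0.1951 = 3.3198

Final: 3.3198


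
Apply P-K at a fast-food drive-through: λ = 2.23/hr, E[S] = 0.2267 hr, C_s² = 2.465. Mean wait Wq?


ρ = λ·E[S] = 2.23·0.2267 = 0.5055
E[S²] = E[S]²(1+C_s²) = 0.2267²·(1+2.465) = 0.178076
Wq = λ·E[S²]/(2(1−ρ)) = 2.23·0.178076/(2·0.4945) = 0.40156 hr

Final: 0.40156 hr


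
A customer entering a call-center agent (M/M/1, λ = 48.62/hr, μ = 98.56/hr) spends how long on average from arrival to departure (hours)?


W = 1/(μ−λ) = 1/(98.56 − 48.62) = 1/49.94 = 0.02002 hr

Final: 0.02002 hr


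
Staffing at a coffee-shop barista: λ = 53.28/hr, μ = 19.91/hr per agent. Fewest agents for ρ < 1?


Stability requires cμ > λ ⇔ c > λ/μ.
λ/μ = 53.28/19.91 = 2.6760
Minimum integer c = ⌊2.6760⌋ + 1 = 3
Check: 3·19.91 = 59.73 > 53.28, while 2·19.91 = 39.82 ≤ 53.28

Final: 3 servers


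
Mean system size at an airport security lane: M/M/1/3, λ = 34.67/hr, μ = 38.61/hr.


ρ = 34.67/38.61 = 0.8980
L = ρ[1 − (K+1)ρ^K + Kρ^(K+1)] / [(1−ρ)(1−ρ^(K+1))]
Numerator: 0.8980·(1 − 4·0.724039 + 3·0.650154) = 0.048763
Denominator: (0.1020)·(0.349846) = 0.035700
L = 0.048763/0.035700 = 1.3659

Final: 1.3659


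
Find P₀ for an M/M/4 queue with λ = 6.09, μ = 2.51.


a = λ/μ = 6.09/2.51 = 2.4263; ρ = a/c = 0.6066
Σ_{k=0}^{3} a^k/k! (terms k=0..3) = 1.00000 + 2.42629 + 2.94345 + 2.38056 = 8.75031
Tail: a^4/(4!(1−ρ)) = 34.65567/(24·0.3934) = 3.67028
P₀ = 1/(8.75031 + 3.67028) = 1/12.42059 = 0.080511

Final: 0.080511


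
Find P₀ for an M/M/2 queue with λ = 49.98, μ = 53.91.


a = λ/μ = 49.98/53.91 = 0.9271; ρ = a/c = 0.4636
Σ_{k=0}^{1} a^k/k! (terms k=0..1) = 1.00000 + 0.92710 = 1.92710
Tail: a^2/(2!(1−ρ)) = 0.85952/(2·0.5364) = 0.80112
P₀ = 1/(1.92710 + 0.80112) = 1/2.72822 = 0.366540

Final: 0.366540


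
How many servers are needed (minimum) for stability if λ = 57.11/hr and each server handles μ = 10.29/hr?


Stability requires cμ > λ ⇔ c > λ/μ.
λ/μ = 57.11/10.29 = 5.5500
Minimum integer c = ⌊5.5500⌋ + 1 = 6
Check: 6·10.29 = 61.74 > 57.11, while 5·10.29 = 51.45 ≤ 57.11

Final: 6 servers


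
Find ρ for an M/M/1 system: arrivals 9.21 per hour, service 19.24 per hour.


ρ = λ/μ = 9.21/19.24 = 0.4787

Final: 0.4787


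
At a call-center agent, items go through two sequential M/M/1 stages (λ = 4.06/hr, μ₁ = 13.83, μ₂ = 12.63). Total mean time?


Each node sees arrival rate λ = 4.06/hr (tandem ⇒ throughput preserved).
W₁ = 1/(μ₁−λ) = 1/(13.83−4.06) = 0.10235 hr
W₂ = 1/(μ₂−λ) = 1/(12.63−4.06) = 0.11669 hr
W_total = W₁ + W₂ = 0.10235 + 0.11669 = 0.21904 hr

Final: 0.21904 hr


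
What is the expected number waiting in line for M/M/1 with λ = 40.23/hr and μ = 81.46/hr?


ρ = 40.23/81.46 = 0.4939
Lq = ρ²/(1−ρ) = 0.2439/0.5061 = 0.4819

Final: 0.4819


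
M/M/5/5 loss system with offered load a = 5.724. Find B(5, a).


B(c,a) = (a^c/c!) / Σ_{k=0}^{c} a^k/k!
a^5/5! = 51.205532
Σ terms (k=0..5): 1.00000 + 5.72400 + 16.38209 + 31.25702 + 44.72880 + 51.20553 = 150.297445
B = 51.205532/150.297445 = 0.340695

Final: 0.340695


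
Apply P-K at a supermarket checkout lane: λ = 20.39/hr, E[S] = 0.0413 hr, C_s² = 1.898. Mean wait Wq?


ρ = λ·E[S] = 20.39·0.0413 = 0.8421
E[S²] = E[S]²(1+C_s²) = 0.0413²·(1+1.898) = 0.004943
Wq = λ·E[S²]/(2(1−ρ)) = 20.39·0.004943/(2·0.1579) = 0.31917 hr

Final: 0.31917 hr


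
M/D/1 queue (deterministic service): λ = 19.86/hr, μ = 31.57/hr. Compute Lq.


ρ = 19.86/31.57 = 0.6291
M/D/1: Lq = ρ²/(2(1−ρ)) = 0.3957/(2·0.3709) = 0.53345

Final: 0.53345


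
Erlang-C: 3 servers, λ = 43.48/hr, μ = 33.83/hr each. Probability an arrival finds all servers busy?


a = λ/μ = 1.2852; ρ = a/3 = 0.4284
P₀ = 0.268079 (from M/M/c formula)
C(c,a) = [a^c/(c!(1−ρ))]·P₀ = [2.12306/(6·0.5716)]·0.268079
= 0.61906·0.268079 = 0.165957

Final: 0.165957


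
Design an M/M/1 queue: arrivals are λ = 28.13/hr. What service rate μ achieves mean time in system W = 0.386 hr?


W = 1/(μ−λ) ⇒ μ − λ = 1/W = 1/0.386 = 2.5907
μ = λ + 1/W = 28.13 + 2.5907 = 30.7207 per hr

Final: 30.7207 /hr


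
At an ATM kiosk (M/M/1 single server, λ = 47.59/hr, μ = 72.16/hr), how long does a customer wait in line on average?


ρ = 47.59/72.16 = 0.6595
Wq = ρ/(μ−λ) = 0.6595/(72.16 − 47.59) = 0.6595/24.57 = 0.02684 hr

Final: 0.02684 hr


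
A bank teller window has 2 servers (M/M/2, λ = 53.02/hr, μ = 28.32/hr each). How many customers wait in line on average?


a = λ/μ = 1.8722; ρ = a/2 = 0.9361
P₀ = 0.033011
Lq = P₀·a^c·ρ / (c!·(1−ρ)²) = 0.033011·3.50504·0.9361/(2·0.004085)
= 13.25773

Final: 13.25773


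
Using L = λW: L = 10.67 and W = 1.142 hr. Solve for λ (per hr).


λ = L/W = 10.67/1.142 = 9.3433 /hr

Final: 9.3433 /hr


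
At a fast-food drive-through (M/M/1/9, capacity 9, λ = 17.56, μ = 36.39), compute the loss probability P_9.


ρ = λ/μ = 17.56/36.39 = 0.4826
P_K = (1−ρ)ρ^K/(1−ρ^(K+1)) = (0.5174·0.001419)/(1 − 0.0006846)
= 0.0007341/0.999315 = 0.0007346

Final: 0.0007346


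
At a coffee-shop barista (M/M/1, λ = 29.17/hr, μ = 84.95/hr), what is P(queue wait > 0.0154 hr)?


ρ = 29.17/84.95 = 0.3434
P(Wq > t) = ρ·e^{−(μ−λ)t} = 0.3434·e^{−0.8590}
= 0.3434·0.423580 = 0.145448

Final: 0.145448


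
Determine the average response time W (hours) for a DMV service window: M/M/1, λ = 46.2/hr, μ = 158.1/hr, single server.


W = 1/(μ−λ) = 1/(158.1 − 46.2) = 1/111.90 = 0.008937 hr

Final: 0.008937 hr


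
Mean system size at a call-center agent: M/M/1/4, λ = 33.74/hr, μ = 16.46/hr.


ρ = 33.74/16.46 = 2.0498
L = ρ[1 − (K+1)ρ^K + Kρ^(K+1)] / [(1−ρ)(1−ρ^(K+1))]
Numerator: 2.0498·(1 − 5·17.654726 + 4·36.188971) = 117.828142
Denominator: (-1.0498)·(-35.188971) = 36.942006
L = 117.828142/36.942006 = 3.1895

Final: 3.1895


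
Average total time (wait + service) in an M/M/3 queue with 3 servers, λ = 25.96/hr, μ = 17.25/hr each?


a = 1.5049; ρ = 0.5016; P₀ = 0.209328
Lq = P₀·a^c·ρ/(c!(1−ρ)²) = 0.24018
Wq = Lq/λ = 0.24018/25.96 = 0.009252 hr
W = Wq + 1/μ = 0.009252 + 0.05797 = 0.06722 hr

Final: 0.06722 hr


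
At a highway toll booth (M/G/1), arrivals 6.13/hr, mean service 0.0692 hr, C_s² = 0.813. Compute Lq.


ρ = λ·E[S] = 6.13·0.0692 = 0.4242
Lq = ρ²(1+C_s²)/(2(1−ρ)) = 0.1799·(1+0.813)/(2·0.5758)
= 0.1799·1.8130/1.1516 = 0.28329

Final: 0.28329


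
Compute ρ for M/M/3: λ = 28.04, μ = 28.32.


ρ = λ/(cμ) = 28.04/(3·28.32) = 28.04/84.96 = 0.3300

Final: 0.3300


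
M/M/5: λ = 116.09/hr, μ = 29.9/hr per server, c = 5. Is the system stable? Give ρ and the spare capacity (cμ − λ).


Total capacity cμ = 5·29.9 = 149.50/hr
ρ = λ/(cμ) = 116.09/149.50 = 0.7765
Stable ⇔ ρ < 1: YES
Spare capacity = cμ − λ = 149.50 − 116.09 = 33.41/hr

Final: ρ = 0.7765; stable; margin = 33.41/hr


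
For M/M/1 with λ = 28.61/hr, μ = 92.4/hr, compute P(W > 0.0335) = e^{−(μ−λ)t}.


W ~ Exponential(μ−λ) for M/M/1.
μ − λ = 92.4 − 28.61 = 63.7900
P(W > t) = e^{−(μ−λ)t} = e^{−2.1370} = 0.118012

Final: 0.118012


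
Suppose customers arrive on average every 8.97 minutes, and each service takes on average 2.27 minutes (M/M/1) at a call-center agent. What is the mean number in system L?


λ = 60/8.97 = 6.6890 /hr
μ = 60/2.27 = 26.4317 /hr
ρ = λ/μ = 6.6890/26.4317 = 0.2531
L = ρ/(1−ρ) = 0.2531/0.7469 = 0.3388

Final: 0.3388


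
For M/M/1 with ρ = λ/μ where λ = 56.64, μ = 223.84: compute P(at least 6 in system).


ρ = 56.64/223.84 = 0.2530
P(N ≥ n) = ρ^n = 0.2530^6 = 0.0002625

Final: 0.0002625


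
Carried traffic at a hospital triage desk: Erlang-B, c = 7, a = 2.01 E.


B(7,2.01) = 0.003528 (Erlang-B)
Carried load = a(1 − B) = 2.01·(1 − 0.003528) = 2.01·0.996472 = 2.0029 E

Final: 2.0029 Erlangs


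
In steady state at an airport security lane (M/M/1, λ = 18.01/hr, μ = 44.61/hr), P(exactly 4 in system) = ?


ρ = 18.01/44.61 = 0.4037
P_n = (1−ρ)·ρ^n = (1 − 0.4037)·0.4037^4 = 0.5963·0.026566 = 0.015841

Final: 0.015841


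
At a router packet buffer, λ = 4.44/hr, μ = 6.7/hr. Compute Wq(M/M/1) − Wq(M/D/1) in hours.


ρ = 4.44/6.7 = 0.6627
Wq(M/M/1) = ρ/(μ−λ) = 0.6627/2.26 = 0.29322 hr
Wq(M/D/1) = ρ/(2(μ−λ)) = 0.14661 hr
Savings = 0.29322 − 0.14661 = 0.14661 hr

Final: 0.14661 hr


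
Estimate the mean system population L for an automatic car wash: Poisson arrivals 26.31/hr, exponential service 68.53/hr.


ρ = λ/μ = 26.31/68.53 = 0.3839
L = ρ/(1−ρ) = 0.3839/(1 − 0.3839) = 0.3839/0.6161 = 0.6232

Final: 0.6232


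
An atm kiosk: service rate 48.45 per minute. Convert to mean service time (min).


Mean service time = 1/μ = 1/48.45 minute = 0.02064 minute
In minutes: 0.02064 × 1 = 0.02064 min

Final: 0.02064 min


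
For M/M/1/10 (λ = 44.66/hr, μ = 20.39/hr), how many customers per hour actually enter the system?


ρ = 2.1903; P_K = (1−ρ)ρ^10/(1−ρ^11) = 0.543537
λ_eff = λ(1 − P_K) = 44.66·(1 − 0.543537) = 44.66·0.456463 = 20.3856 /hr

Final: 20.3856 /hr


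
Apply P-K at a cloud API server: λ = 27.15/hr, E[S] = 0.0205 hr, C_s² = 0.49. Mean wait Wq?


ρ = λ·E[S] = 27.15·0.0205 = 0.5566
E[S²] = E[S]²(1+C_s²) = 0.0205²·(1+0.49) = 0.0006262
Wq = λ·E[S²]/(2(1−ρ)) = 27.15·0.0006262/(2·0.4434) = 0.01917 hr

Final: 0.01917 hr


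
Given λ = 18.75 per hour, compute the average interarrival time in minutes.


Mean interarrival time = 1/λ = 1/18.75 hour = 0.05333 hour
In minutes: 0.05333 × 60 = 3.2000 min

Final: 3.2000 min


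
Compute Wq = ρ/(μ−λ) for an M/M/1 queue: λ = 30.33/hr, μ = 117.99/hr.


ρ = 30.33/117.99 = 0.2571
Wq = ρ/(μ−λ) = 0.2571/(117.99 − 30.33) = 0.2571/87.66 = 0.002932 hr

Final: 0.002932 hr


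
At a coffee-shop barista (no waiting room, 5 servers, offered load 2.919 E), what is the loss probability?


B(c,a) = (a^c/c!) / Σ_{k=0}^{c} a^k/k!
a^5/5! = 1.765994
Σ terms (k=0..5): 1.00000 + 2.91900 + 4.26028 + 4.14525 + 3.02500 + 1.76599 = 17.115526
B = 1.765994/17.115526 = 0.103181

Final: 0.103181


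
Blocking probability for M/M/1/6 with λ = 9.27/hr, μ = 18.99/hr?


ρ = λ/μ = 9.27/18.99 = 0.4882
P_K = (1−ρ)ρ^K/(1−ρ^(K+1)) = (0.5118·0.013531)/(1 − 0.006605)
= 0.006926/0.993395 = 0.006972

Final: 0.006972


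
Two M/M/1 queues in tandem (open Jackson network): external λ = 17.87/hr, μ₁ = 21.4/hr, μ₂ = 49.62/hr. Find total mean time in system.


Each node sees arrival rate λ = 17.87/hr (tandem ⇒ throughput preserved).
W₁ = 1/(μ₁−λ) = 1/(21.4−17.87) = 0.28329 hr
W₂ = 1/(μ₂−λ) = 1/(49.62−17.87) = 0.03150 hr
W_total = W₁ + W₂ = 0.28329 + 0.03150 = 0.31478 hr

Final: 0.31478 hr


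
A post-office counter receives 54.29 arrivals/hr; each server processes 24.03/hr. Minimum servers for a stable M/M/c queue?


Stability requires cμ > λ ⇔ c > λ/μ.
λ/μ = 54.29/24.03 = 2.2593
Minimum integer c = ⌊2.2593⌋ + 1 = 3
Check: 3·24.03 = 72.09 > 54.29, while 2·24.03 = 48.06 ≤ 54.29

Final: 3 servers


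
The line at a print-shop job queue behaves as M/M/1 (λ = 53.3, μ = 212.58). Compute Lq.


ρ = 53.3/212.58 = 0.2507
Lq = ρ²/(1−ρ) = 0.06287/0.7493 = 0.08390

Final: 0.08390


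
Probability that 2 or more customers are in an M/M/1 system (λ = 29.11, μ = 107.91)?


ρ = 29.11/107.91 = 0.2698
P(N ≥ n) = ρ^n = 0.2698^2 = 0.072771

Final: 0.072771


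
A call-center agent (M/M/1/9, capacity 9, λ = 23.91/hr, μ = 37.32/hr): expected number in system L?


ρ = 23.91/37.32 = 0.6407
L = ρ[1 − (K+1)ρ^K + Kρ^(K+1)] / [(1−ρ)(1−ρ^(K+1))]
Numerator: 0.6407·(1 − 10·0.018186 + 9·0.011651) = 0.591344
Denominator: (0.3593)·(0.988349) = 0.355138
L = 0.591344/0.355138 = 1.6651

Final: 1.6651


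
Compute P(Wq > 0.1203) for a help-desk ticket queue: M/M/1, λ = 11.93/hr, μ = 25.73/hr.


ρ = 11.93/25.73 = 0.4637
P(Wq > t) = ρ·e^{−(μ−λ)t} = 0.4637·e^{−1.6601}
= 0.4637·0.190112 = 0.088148

Final: 0.088148


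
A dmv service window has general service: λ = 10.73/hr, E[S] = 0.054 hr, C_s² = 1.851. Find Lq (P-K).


ρ = λ·E[S] = 10.73·0.054 = 0.5794
Lq = ρ²(1+C_s²)/(2(1−ρ)) = 0.3357·(1+1.851)/(2·0.4206)
= 0.3357·2.8510/0.8412 = 1.13790

Final: 1.13790


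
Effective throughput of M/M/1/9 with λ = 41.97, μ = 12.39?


ρ = 3.3874; P_K = (1−ρ)ρ^9/(1−ρ^10) = 0.704793
λ_eff = λ(1 − P_K) = 41.97·(1 − 0.704793) = 41.97·0.295207 = 12.3899 /hr

Final: 12.3899 /hr


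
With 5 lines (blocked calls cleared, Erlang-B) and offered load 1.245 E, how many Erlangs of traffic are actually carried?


B(5,1.245) = 0.007190 (Erlang-B)
Carried load = a(1 − B) = 1.245·(1 − 0.007190) = 1.245·0.992810 = 1.2360 E

Final: 1.2360 Erlangs


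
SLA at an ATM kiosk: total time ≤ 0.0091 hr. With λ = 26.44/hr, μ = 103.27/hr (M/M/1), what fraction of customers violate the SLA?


W ~ Exponential(μ−λ) for M/M/1.
μ − λ = 103.27 − 26.44 = 76.8300
P(W > t) = e^{−(μ−λ)t} = e^{−0.6992} = 0.497006

Final: 0.497006


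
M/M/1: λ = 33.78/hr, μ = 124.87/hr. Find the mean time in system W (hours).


W = 1/(μ−λ) = 1/(124.87 − 33.78) = 1/91.09 = 0.01098 hr

Final: 0.01098 hr


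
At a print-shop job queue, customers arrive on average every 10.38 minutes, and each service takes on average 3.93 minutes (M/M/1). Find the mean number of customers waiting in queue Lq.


λ = 60/10.38 = 5.7803 /hr
μ = 60/3.93 = 15.2672 /hr
ρ = λ/μ = 5.7803/15.2672 = 0.3786
Lq = ρ²/(1−ρ) = 0.1433/0.6214 = 0.2307

Final: 0.2307


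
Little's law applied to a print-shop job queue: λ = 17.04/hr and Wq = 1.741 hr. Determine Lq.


Lq = λWq = 17.04·1.741 = 29.6666

Final: 29.6666


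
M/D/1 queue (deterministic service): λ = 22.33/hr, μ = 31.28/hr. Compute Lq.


ρ = 22.33/31.28 = 0.7139
M/D/1: Lq = ρ²/(2(1−ρ)) = 0.5096/(2·0.2861) = 0.89055

Final: 0.89055


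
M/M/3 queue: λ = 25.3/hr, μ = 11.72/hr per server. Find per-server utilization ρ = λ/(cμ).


ρ = λ/(cμ) = 25.3/(3·11.72) = 25.3/35.16 = 0.7196

Final: 0.7196


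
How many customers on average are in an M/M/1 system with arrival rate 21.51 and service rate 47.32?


ρ = λ/μ = 21.51/47.32 = 0.4546
L = ρ/(1−ρ) = 0.4546/(1 − 0.4546) = 0.4546/0.5454 = 0.8334

Final: 0.8334


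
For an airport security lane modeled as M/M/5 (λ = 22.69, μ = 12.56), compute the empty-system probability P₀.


a = λ/μ = 22.69/12.56 = 1.8065; ρ = a/c = 0.3613
Σ_{k=0}^{4} a^k/k! (terms k=0..4) = 1.00000 + 1.80653 + 1.63177 + 0.98261 + 0.44378 = 5.86470
Tail: a^5/(5!(1−ρ)) = 19.24085/(120·0.6387) = 0.25104
P₀ = 1/(5.86470 + 0.25104) = 1/6.11574 = 0.163512

Final: 0.163512


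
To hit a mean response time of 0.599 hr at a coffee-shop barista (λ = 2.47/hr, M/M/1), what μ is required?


W = 1/(μ−λ) ⇒ μ − λ = 1/W = 1/0.599 = 1.6694
μ = λ + 1/W = 2.47 + 1.6694 = 4.1394 per hr

Final: 4.1394 /hr
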